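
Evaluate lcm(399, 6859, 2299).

17428719

399 = 3 · 7 · 19; 6859 = 19³; 2299 = 11² · 19
lcm takes max exponent of each prime: 3 · 7 · 11² · 19³ = 17428719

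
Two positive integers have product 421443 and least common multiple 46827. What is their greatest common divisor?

9

From gcd × lcm = ab: gcd = 421443 / 46827 = 9.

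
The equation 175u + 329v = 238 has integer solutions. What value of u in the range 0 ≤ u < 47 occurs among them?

7

Reduce mod 329: 175u ≡ 238 (mod 329). With g = gcd(175, 329) = 7 dividing 238, divide through: 25u ≡ 34 (mod 47).
Since gcd(25, 47) = 1, u ≡ 34·(25)⁻¹ ≡ 7 (mod 47). Smallest non-negative: 7.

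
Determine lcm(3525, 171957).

3525 = 3 · 5² · 47; 171957 = 3 · 31 · 43²
max exponents: 3 · 5² · 31 · 43² · 47 = 202049475

202049475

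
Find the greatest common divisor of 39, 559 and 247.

13

gcd(39, 559): 559 = 14·39 + 13; 39 = 3·13 + 0 → 13
gcd(13, 247): 247 = 19·13 + 0 → 13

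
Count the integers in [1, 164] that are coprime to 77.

77 = 7·11. Inclusion–exclusion on these primes:
164 − ⌊164/7⌋ − ⌊164/11⌋ + ⌊164/77⌋ = 129

129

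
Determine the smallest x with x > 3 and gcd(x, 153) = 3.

6

gcd(x, 153) = 3 forces 3 | x; write x = 3s. Then gcd(3s, 3·51) = 3·gcd(s, 51), so need gcd(s, 51) = 1.
3s > 3 gives s ≥ 2. The least s ≥ 2 coprime to 51 is 2, so x = 3·2 = 6.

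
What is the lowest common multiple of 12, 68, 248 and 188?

594456

lcm(12, 68) = 12·68/gcd = 816/4 = 204
lcm(204, 248) = 204·248/gcd = 50592/4 = 12648
lcm(12648, 188) = 12648·188/gcd = 2377824/4 = 594456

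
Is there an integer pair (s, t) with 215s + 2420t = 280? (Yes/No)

By Bézout, 215s + 2420t = 280 has integer solutions iff gcd(215, 2420) | 280.
Euclid: 2420 = 11·215 + 55; 215 = 3·55 + 50; 55 = 1·50 + 5; 50 = 10·5 + 0. gcd = 5; 280 mod 5 = 0. Yes.

Yes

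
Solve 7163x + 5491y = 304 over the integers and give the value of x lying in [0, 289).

79

Euclid: 7163 = 1·5491 + 1672; 5491 = 3·1672 + 475; 1672 = 3·475 + 247; 475 = 1·247 + 228; 247 = 1·228 + 19; 228 = 12·19 + 0 → gcd = 19; 304 = 19·16.
Back-substitution yields 7163·(23) + 5491·(-30) = 19, so one solution is x = 23·16 = 368, y = -30·16 = -480.
Solutions in x differ by 5491/19 = 289; the one in [0, 289) is 368 mod 289 = 79.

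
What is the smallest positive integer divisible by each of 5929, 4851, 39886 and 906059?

6637788234

lcm(5929, 4851) = 5929·4851/gcd = 28761579/539 = 53361
lcm(53361, 39886) = 53361·39886/gcd = 2128356846/539 = 3948714
lcm(3948714, 906059) = 3948714·906059/gcd = 3577767858126/539 = 6637788234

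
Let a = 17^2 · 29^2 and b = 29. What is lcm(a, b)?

max exponent per prime: 17^2 · 29^2 = 243049

243049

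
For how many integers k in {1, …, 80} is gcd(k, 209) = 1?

Prime factors of 209: 11, 19. Count integers ≤ 80 divisible by none of them.
By inclusion–exclusion: 80 − ⌊80/11⌋ − ⌊80/19⌋ + ⌊80/209⌋ = 69.

69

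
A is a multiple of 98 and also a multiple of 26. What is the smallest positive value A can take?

gcd first: 98 = 3·26 + 20; 26 = 1·20 + 6; 20 = 3·6 + 2; 6 = 3·2 + 0 → gcd = 2
lcm = 98·26/gcd = 2548/2 = 1274

1274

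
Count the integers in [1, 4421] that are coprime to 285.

2234

285 = 3·5·19. Inclusion–exclusion on these primes:
4421 − ⌊4421/3⌋ − ⌊4421/5⌋ − ⌊4421/19⌋ + ⌊4421/15⌋ + ⌊4421/57⌋ + ⌊4421/95⌋ − ⌊4421/285⌋ = 2234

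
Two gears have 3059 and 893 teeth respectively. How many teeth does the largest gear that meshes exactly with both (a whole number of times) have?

Euclid: 3059 = 3·893 + 380; 893 = 2·380 + 133; 380 = 2·133 + 114; 133 = 1·114 + 19; 114 = 6·19 + 0. Last nonzero remainder: 19.

19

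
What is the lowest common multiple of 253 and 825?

18975

253 = 11 · 23; 825 = 3 · 5² · 11
max exponents: 3 · 5² · 11 · 23 = 18975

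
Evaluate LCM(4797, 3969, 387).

4797 = 3² · 13 · 41; 3969 = 3⁴ · 7²; 387 = 3² · 43
lcm takes max exponent of each prime: 3⁴ · 7² · 13 · 41 · 43 = 90965511

90965511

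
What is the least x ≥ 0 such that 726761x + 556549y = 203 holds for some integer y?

45178

Euclid: 726761 = 1·556549 + 170212; 556549 = 3·170212 + 45913; 170212 = 3·45913 + 32473; 45913 = 1·32473 + 13440; 32473 = 2·13440 + 5593; 13440 = 2·5593 + 2254; 5593 = 2·2254 + 1085; 2254 = 2·1085 + 84; 1085 = 12·84 + 77; 84 = 1·77 + 7; 77 = 11·7 + 0 → gcd = 7; 203 = 7·29.
Back-substitution yields 726761·(-6667) + 556549·(8706) = 7, so one solution is x = -6667·29 = -193343, y = 8706·29 = 252474.
Solutions in x differ by 556549/7 = 79507; the one in [0, 79507) is -193343 mod 79507 = 45178.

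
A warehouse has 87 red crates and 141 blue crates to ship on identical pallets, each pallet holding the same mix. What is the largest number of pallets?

3

87 = 3 · 29
141 = 3 · 47
Common: 3 = 3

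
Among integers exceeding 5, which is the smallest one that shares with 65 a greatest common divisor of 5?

Multiples of 5 above 5: 5·2, 5·3, … . Need the cofactor coprime to 65/5 = 13.
Checking s = 2, 3, … the first with gcd(s, 13) = 1 is s = 2, giving 10.

10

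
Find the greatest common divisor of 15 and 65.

15 = 3 · 5
65 = 5 · 13
Common: 5 = 5

5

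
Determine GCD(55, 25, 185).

5

gcd(55, 25): 55 = 2·25 + 5; 25 = 5·5 + 0 → 5
gcd(5, 185): 185 = 37·5 + 0 → 5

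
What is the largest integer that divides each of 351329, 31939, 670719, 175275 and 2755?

351329 = 11 · 19 · 41²; 31939 = 19 · 41²; 670719 = 3 · 7 · 19 · 41²; 175275 = 3² · 5² · 19 · 41; 2755 = 5 · 19 · 29
gcd takes min exponent of each prime: 19 = 19

19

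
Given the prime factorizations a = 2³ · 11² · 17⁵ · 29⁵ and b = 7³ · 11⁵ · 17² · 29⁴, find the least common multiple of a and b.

max exponent per prime: 2³ · 7³ · 11⁵ · 17⁵ · 29⁵ = 12870106159509078133192

12870106159509078133192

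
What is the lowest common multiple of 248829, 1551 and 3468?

lcm(248829, 1551) = 248829·1551/gcd = 385933779/3 = 128644593
lcm(128644593, 3468) = 128644593·3468/gcd = 446139448524/867 = 514578372

514578372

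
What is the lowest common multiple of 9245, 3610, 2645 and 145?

lcm(9245, 3610) = 9245·3610/gcd = 33374450/5 = 6674890
lcm(6674890, 2645) = 6674890·2645/gcd = 17655084050/5 = 3531016810
lcm(3531016810, 145) = 3531016810·145/gcd = 511997437450/5 = 102399487490

102399487490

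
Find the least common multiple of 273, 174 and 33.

273 = 3 · 7 · 13; 174 = 2 · 3 · 29; 33 = 3 · 11
lcm takes max exponent of each prime: 2 · 3 · 7 · 11 · 13 · 29 = 174174

174174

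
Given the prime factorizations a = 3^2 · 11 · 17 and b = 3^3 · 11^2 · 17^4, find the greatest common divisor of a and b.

1683

min exponent per shared prime: 3^2 · 11 · 17 = 1683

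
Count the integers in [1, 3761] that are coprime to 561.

2146

Prime factors of 561: 3, 11, 17. Count integers ≤ 3761 divisible by none of them.
By inclusion–exclusion: 3761 − ⌊3761/3⌋ − ⌊3761/11⌋ − ⌊3761/17⌋ + ⌊3761/33⌋ + ⌊3761/51⌋ + ⌊3761/187⌋ − ⌊3761/561⌋ = 2146.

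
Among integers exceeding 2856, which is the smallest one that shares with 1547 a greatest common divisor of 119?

2975

Multiples of 119 above 2856: 119·25, 119·26, … . Need the cofactor coprime to 1547/119 = 13.
Checking s = 25, 26, … the first with gcd(s, 13) = 1 is s = 25, giving 2975.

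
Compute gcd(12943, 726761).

7

12943 = 7 · 43²
726761 = 7 · 47³
Common: 7 = 7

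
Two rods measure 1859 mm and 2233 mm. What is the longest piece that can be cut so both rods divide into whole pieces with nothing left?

11

Euclid: 2233 = 1·1859 + 374; 1859 = 4·374 + 363; 374 = 1·363 + 11; 363 = 33·11 + 0. Last nonzero remainder: 11.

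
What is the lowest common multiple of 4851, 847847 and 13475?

4851 = 3² · 7² · 11; 847847 = 7² · 11³ · 13; 13475 = 5² · 7² · 11
lcm takes max exponent of each prime: 3² · 5² · 7² · 11³ · 13 = 190765575

190765575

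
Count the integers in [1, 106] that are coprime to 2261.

2261 = 7·17·19. Inclusion–exclusion on these primes:
106 − ⌊106/7⌋ − ⌊106/17⌋ − ⌊106/19⌋ + ⌊106/119⌋ + ⌊106/133⌋ + ⌊106/323⌋ − ⌊106/2261⌋ = 80

80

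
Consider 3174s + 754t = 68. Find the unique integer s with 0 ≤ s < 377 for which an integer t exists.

gcd(3174, 754) = 2 (Euclid: 3174 = 4·754 + 158; 754 = 4·158 + 122; 158 = 1·122 + 36; 122 = 3·36 + 14; 36 = 2·14 + 8; 14 = 1·8 + 6; 8 = 1·6 + 2; 6 = 3·2 + 0), and 2 | 68.
Extended Euclid: 3174·(105) + 754·(-442) = 2. Scale by 34: s₀ = 3570.
General solution s = s₀ + 377k; reducing mod 377 gives s = 177 (and t = -745).

177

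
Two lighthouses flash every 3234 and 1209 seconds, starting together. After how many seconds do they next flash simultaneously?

1303302

3234 = 2 · 3 · 7² · 11; 1209 = 3 · 13 · 31
max exponents: 2 · 3 · 7² · 11 · 13 · 31 = 1303302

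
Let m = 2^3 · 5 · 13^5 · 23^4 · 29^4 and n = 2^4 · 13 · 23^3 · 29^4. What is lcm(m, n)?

max exponent per prime: 2^4 · 5 · 13^5 · 23^4 · 29^4 = 5879089669138484240

5879089669138484240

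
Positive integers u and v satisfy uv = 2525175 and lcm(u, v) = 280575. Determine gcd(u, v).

gcd·lcm = product, so gcd = 2525175/280575 = 9.

9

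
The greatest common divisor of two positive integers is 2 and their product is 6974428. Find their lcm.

3487214

Since gcd(m,n)·lcm(m,n) = mn, lcm = 6974428/2 = 3487214.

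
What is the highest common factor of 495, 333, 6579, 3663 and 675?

9

495 = 3² · 5 · 11; 333 = 3² · 37; 6579 = 3² · 17 · 43; 3663 = 3² · 11 · 37; 675 = 3³ · 5²
gcd takes min exponent of each prime: 3² = 9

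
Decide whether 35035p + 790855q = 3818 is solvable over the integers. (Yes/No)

gcd(35035, 790855): 790855 = 22·35035 + 20085; 35035 = 1·20085 + 14950; 20085 = 1·14950 + 5135; 14950 = 2·5135 + 4680; 5135 = 1·4680 + 455; 4680 = 10·455 + 130; 455 = 3·130 + 65; 130 = 2·65 + 0 → 65
65 does not divide 3818, so a solution does not exist.

No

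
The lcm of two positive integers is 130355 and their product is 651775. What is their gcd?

From gcd × lcm = mn: gcd = 651775 / 130355 = 5.

5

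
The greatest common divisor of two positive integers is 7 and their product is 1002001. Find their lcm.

143143

For any two positive integers, gcd × lcm equals their product. Hence lcm = 1002001 / 7 = 143143.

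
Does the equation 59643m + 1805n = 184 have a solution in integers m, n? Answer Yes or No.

gcd(59643, 1805): 59643 = 33·1805 + 78; 1805 = 23·78 + 11; 78 = 7·11 + 1; 11 = 11·1 + 0 → 1
1 divides 184, so a solution exists.

Yes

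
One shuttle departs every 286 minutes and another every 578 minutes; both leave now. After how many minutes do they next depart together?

82654

gcd first: 578 = 2·286 + 6; 286 = 47·6 + 4; 6 = 1·4 + 2; 4 = 2·2 + 0 → gcd = 2
lcm = 286·578/gcd = 165308/2 = 82654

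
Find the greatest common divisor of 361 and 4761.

1

361 = 19²
4761 = 3² · 23²
Common: 1 = 1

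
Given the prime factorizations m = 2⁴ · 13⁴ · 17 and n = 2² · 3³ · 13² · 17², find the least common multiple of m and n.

max exponent per prime: 2⁴ · 3³ · 13⁴ · 17² = 3565783728

3565783728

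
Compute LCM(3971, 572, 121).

3971 = 11 · 19²; 572 = 2² · 11 · 13; 121 = 11²
lcm takes max exponent of each prime: 2² · 11² · 13 · 19² = 2271412

2271412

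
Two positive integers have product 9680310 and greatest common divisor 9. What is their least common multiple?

For any two positive integers, gcd × lcm equals their product. Hence lcm = 9680310 / 9 = 1075590.

1075590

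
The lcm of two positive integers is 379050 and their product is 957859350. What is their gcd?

gcd·lcm = product, so gcd = 957859350/379050 = 2527.

2527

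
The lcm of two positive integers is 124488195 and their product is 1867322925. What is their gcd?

gcd·lcm = product, so gcd = 1867322925/124488195 = 15.

15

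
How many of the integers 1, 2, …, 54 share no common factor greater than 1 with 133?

45

133 = 7·19. Inclusion–exclusion on these primes:
54 − ⌊54/7⌋ − ⌊54/19⌋ + ⌊54/133⌋ = 45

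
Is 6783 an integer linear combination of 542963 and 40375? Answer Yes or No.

By Bézout, 542963s + 40375t = 6783 has integer solutions iff gcd(542963, 40375) | 6783.
Euclid: 542963 = 13·40375 + 18088; 40375 = 2·18088 + 4199; 18088 = 4·4199 + 1292; 4199 = 3·1292 + 323; 1292 = 4·323 + 0. gcd = 323; 6783 mod 323 = 0. Yes.

Yes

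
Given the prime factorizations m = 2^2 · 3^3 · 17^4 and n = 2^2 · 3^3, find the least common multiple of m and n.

max exponent per prime: 2^2 · 3^3 · 17^4 = 9020268

9020268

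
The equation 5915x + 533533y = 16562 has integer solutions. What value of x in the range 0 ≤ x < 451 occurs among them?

93

gcd(5915, 533533) = 1183 (Euclid: 533533 = 90·5915 + 1183; 5915 = 5·1183 + 0), and 1183 | 16562.
Extended Euclid: 5915·(-90) + 533533·(1) = 1183. Scale by 14: x₀ = -1260.
General solution x = x₀ + 451t; reducing mod 451 gives x = 93 (and y = -1).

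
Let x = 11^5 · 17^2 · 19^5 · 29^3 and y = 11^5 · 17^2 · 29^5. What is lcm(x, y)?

max exponent per prime: 11^5 · 17^2 · 19^5 · 29^5 = 2363846452430769800989

2363846452430769800989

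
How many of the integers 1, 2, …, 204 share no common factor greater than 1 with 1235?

144

Prime factors of 1235: 5, 13, 19. Count integers ≤ 204 divisible by none of them.
By inclusion–exclusion: 204 − ⌊204/5⌋ − ⌊204/13⌋ − ⌊204/19⌋ + ⌊204/65⌋ + ⌊204/95⌋ + ⌊204/247⌋ − ⌊204/1235⌋ = 144.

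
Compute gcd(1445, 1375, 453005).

5

1445 = 5 · 17²; 1375 = 5³ · 11; 453005 = 5 · 7² · 43²
gcd takes min exponent of each prime: 5 = 5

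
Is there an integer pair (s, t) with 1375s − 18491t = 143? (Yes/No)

By Bézout, 1375s − 18491t = 143 has integer solutions iff gcd(1375, 18491) | 143.
Euclid: 18491 = 13·1375 + 616; 1375 = 2·616 + 143; 616 = 4·143 + 44; 143 = 3·44 + 11; 44 = 4·11 + 0. gcd = 11; 143 mod 11 = 0. Yes.

Yes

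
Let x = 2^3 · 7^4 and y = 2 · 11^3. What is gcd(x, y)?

2

min exponent per shared prime: 2 = 2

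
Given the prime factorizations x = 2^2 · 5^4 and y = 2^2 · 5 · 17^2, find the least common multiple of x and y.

max exponent per prime: 2^2 · 5^4 · 17^2 = 722500

722500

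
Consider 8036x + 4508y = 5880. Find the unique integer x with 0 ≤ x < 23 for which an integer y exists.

17

Euclid: 8036 = 1·4508 + 3528; 4508 = 1·3528 + 980; 3528 = 3·980 + 588; 980 = 1·588 + 392; 588 = 1·392 + 196; 392 = 2·196 + 0 → gcd = 196; 5880 = 196·30.
Back-substitution yields 8036·(9) + 4508·(-16) = 196, so one solution is x = 9·30 = 270, y = -16·30 = -480.
Solutions in x differ by 4508/196 = 23; the one in [0, 23) is 270 mod 23 = 17.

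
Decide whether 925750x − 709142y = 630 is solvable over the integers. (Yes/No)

Yes

gcd(925750, 709142): 925750 = 1·709142 + 216608; 709142 = 3·216608 + 59318; 216608 = 3·59318 + 38654; 59318 = 1·38654 + 20664; 38654 = 1·20664 + 17990; 20664 = 1·17990 + 2674; 17990 = 6·2674 + 1946; 2674 = 1·1946 + 728; 1946 = 2·728 + 490; 728 = 1·490 + 238; 490 = 2·238 + 14; 238 = 17·14 + 0 → 14
14 divides 630, so a solution exists.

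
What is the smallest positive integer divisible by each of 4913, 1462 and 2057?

51124678

4913 = 17³; 1462 = 2 · 17 · 43; 2057 = 11² · 17
lcm takes max exponent of each prime: 2 · 11² · 17³ · 43 = 51124678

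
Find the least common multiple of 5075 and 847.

614075

5075 = 5² · 7 · 29; 847 = 7 · 11²
max exponents: 5² · 7 · 11² · 29 = 614075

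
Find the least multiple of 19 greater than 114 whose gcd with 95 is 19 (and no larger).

133

95 = 19·5. Any a with gcd(a, 95) = 19 is a multiple of 19, say 19s, with s coprime to 5.
Need s > 114/19, so s ≥ 7. First s ≥ 7 with gcd(s, 5) = 1 is s = 7. Thus a = 19·7 = 133.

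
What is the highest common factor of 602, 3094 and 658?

14

602 = 2 · 7 · 43; 3094 = 2 · 7 · 13 · 17; 658 = 2 · 7 · 47
gcd takes min exponent of each prime: 2 · 7 = 14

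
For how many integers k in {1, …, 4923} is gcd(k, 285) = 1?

2487

285 = 3·5·19. Inclusion–exclusion on these primes:
4923 − ⌊4923/3⌋ − ⌊4923/5⌋ − ⌊4923/19⌋ + ⌊4923/15⌋ + ⌊4923/57⌋ + ⌊4923/95⌋ − ⌊4923/285⌋ = 2487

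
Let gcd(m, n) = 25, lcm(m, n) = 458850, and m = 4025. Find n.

m·n = gcd·lcm = 25·458850 = 11471250, so n = 11471250/4025 = 2850.

2850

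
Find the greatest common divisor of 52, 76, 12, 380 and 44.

4

gcd(52, 76): 76 = 1·52 + 24; 52 = 2·24 + 4; 24 = 6·4 + 0 → 4
gcd(4, 12): 12 = 3·4 + 0 → 4
gcd(4, 380): 380 = 95·4 + 0 → 4
gcd(4, 44): 44 = 11·4 + 0 → 4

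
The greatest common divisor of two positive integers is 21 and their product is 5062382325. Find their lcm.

Since gcd(a,b)·lcm(a,b) = ab, lcm = 5062382325/21 = 241065825.

241065825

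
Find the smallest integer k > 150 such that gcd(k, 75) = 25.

75 = 25·3. Any k with gcd(k, 75) = 25 is a multiple of 25, say 25s, with s coprime to 3.
Need s > 150/25, so s ≥ 7. First s ≥ 7 with gcd(s, 3) = 1 is s = 7. Thus k = 25·7 = 175.

175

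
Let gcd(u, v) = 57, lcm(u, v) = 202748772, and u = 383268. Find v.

30153

u·v = gcd·lcm = 57·202748772 = 11556680004, so v = 11556680004/383268 = 30153.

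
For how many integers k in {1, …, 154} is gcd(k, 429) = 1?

Prime factors of 429: 3, 11, 13. Count integers ≤ 154 divisible by none of them.
By inclusion–exclusion: 154 − ⌊154/3⌋ − ⌊154/11⌋ − ⌊154/13⌋ + ⌊154/33⌋ + ⌊154/39⌋ + ⌊154/143⌋ − ⌊154/429⌋ = 86.

86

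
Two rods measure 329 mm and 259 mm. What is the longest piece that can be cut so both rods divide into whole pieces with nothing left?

329 = 7 · 47
259 = 7 · 37
Common: 7 = 7

7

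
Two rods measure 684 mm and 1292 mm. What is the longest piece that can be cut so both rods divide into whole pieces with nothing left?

76

684 = 2² · 3² · 19
1292 = 2² · 17 · 19
Common: 2² · 19 = 76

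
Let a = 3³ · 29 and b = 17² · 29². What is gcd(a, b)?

min exponent per shared prime: 29 = 29

29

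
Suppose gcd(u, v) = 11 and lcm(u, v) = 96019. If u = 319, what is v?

u·v = gcd·lcm = 11·96019 = 1056209, so v = 1056209/319 = 3311.

3311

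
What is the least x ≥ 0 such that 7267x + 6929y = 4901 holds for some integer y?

35

gcd(7267, 6929) = 169 (Euclid: 7267 = 1·6929 + 338; 6929 = 20·338 + 169; 338 = 2·169 + 0), and 169 | 4901.
Extended Euclid: 7267·(-20) + 6929·(21) = 169. Scale by 29: x₀ = -580.
General solution x = x₀ + 41t; reducing mod 41 gives x = 35 (and y = -36).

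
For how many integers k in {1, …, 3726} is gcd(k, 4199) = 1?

4199 = 13·17·19. Inclusion–exclusion on these primes:
3726 − ⌊3726/13⌋ − ⌊3726/17⌋ − ⌊3726/19⌋ + ⌊3726/221⌋ + ⌊3726/247⌋ + ⌊3726/323⌋ − ⌊3726/4199⌋ = 3067

3067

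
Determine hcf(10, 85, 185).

10 = 2 · 5; 85 = 5 · 17; 185 = 5 · 37
gcd takes min exponent of each prime: 5 = 5

5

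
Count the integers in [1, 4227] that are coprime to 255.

Prime factors of 255: 3, 5, 17. Count integers ≤ 4227 divisible by none of them.
By inclusion–exclusion: 4227 − ⌊4227/3⌋ − ⌊4227/5⌋ − ⌊4227/17⌋ + ⌊4227/15⌋ + ⌊4227/51⌋ + ⌊4227/85⌋ − ⌊4227/255⌋ = 2121.

2121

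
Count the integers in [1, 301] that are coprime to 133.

Prime factors of 133: 7, 19. Count integers ≤ 301 divisible by none of them.
By inclusion–exclusion: 301 − ⌊301/7⌋ − ⌊301/19⌋ + ⌊301/133⌋ = 245.

245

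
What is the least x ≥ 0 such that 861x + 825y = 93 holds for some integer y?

Euclid: 861 = 1·825 + 36; 825 = 22·36 + 33; 36 = 1·33 + 3; 33 = 11·3 + 0 → gcd = 3; 93 = 3·31.
Back-substitution yields 861·(23) + 825·(-24) = 3, so one solution is x = 23·31 = 713, y = -24·31 = -744.
Solutions in x differ by 825/3 = 275; the one in [0, 275) is 713 mod 275 = 163.

163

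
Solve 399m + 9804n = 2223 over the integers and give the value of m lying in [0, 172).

153

Euclid: 9804 = 24·399 + 228; 399 = 1·228 + 171; 228 = 1·171 + 57; 171 = 3·57 + 0 → gcd = 57; 2223 = 57·39.
Back-substitution yields 399·(-49) + 9804·(2) = 57, so one solution is m = -49·39 = -1911, n = 2·39 = 78.
Solutions in m differ by 9804/57 = 172; the one in [0, 172) is -1911 mod 172 = 153.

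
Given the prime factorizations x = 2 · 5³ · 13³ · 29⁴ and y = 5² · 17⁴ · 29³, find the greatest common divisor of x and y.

min exponent per shared prime: 5² · 29³ = 609725

609725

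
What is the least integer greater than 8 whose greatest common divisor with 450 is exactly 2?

14

Multiples of 2 above 8: 2·5, 2·6, … . Need the cofactor coprime to 450/2 = 225.
Checking s = 5, 6, … the first with gcd(s, 225) = 1 is s = 7, giving 14.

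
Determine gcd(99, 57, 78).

gcd(99, 57): 99 = 1·57 + 42; 57 = 1·42 + 15; 42 = 2·15 + 12; 15 = 1·12 + 3; 12 = 4·3 + 0 → 3
gcd(3, 78): 78 = 26·3 + 0 → 3

3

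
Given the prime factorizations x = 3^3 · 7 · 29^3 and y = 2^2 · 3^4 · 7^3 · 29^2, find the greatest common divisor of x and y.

min exponent per shared prime: 3^3 · 7 · 29^2 = 158949

158949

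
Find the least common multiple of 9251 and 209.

9251 = 11 · 29²; 209 = 11 · 19
max exponents: 11 · 19 · 29² = 175769

175769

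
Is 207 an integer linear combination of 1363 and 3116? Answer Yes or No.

Yes

By Bézout, 1363m − 3116n = 207 has integer solutions iff gcd(1363, 3116) | 207.
Euclid: 3116 = 2·1363 + 390; 1363 = 3·390 + 193; 390 = 2·193 + 4; 193 = 48·4 + 1; 4 = 4·1 + 0. gcd = 1; 207 mod 1 = 0. Yes.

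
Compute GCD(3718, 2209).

1

3718 = 2 · 11 · 13²
2209 = 47²
Common: 1 = 1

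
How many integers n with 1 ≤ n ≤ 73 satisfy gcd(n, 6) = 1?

25

6 = 2·3. Inclusion–exclusion on these primes:
73 − ⌊73/2⌋ − ⌊73/3⌋ + ⌊73/6⌋ = 25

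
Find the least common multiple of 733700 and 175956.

2934066300

733700 = 2² · 5² · 11 · 23 · 29; 175956 = 2² · 3 · 11 · 31 · 43
max exponents: 2² · 3 · 5² · 11 · 23 · 29 · 31 · 43 = 2934066300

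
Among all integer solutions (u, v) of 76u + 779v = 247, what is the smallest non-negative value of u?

34

gcd(76, 779) = 19 (Euclid: 779 = 10·76 + 19; 76 = 4·19 + 0), and 19 | 247.
Extended Euclid: 76·(-10) + 779·(1) = 19. Scale by 13: u₀ = -130.
General solution u = u₀ + 41t; reducing mod 41 gives u = 34 (and v = -3).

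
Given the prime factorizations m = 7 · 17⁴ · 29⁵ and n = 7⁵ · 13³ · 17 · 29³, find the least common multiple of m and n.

63256612647255636791

max exponent per prime: 7⁵ · 13³ · 17⁴ · 29⁵ = 63256612647255636791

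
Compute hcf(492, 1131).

3

Euclid: 1131 = 2·492 + 147; 492 = 3·147 + 51; 147 = 2·51 + 45; 51 = 1·45 + 6; 45 = 7·6 + 3; 6 = 2·3 + 0. Last nonzero remainder: 3.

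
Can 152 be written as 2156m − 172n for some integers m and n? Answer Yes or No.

By Bézout, 2156m − 172n = 152 has integer solutions iff gcd(2156, 172) | 152.
Euclid: 2156 = 12·172 + 92; 172 = 1·92 + 80; 92 = 1·80 + 12; 80 = 6·12 + 8; 12 = 1·8 + 4; 8 = 2·4 + 0. gcd = 4; 152 mod 4 = 0. Yes.

Yes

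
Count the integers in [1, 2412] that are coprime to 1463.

Prime factors of 1463: 7, 11, 19. Count integers ≤ 2412 divisible by none of them.
By inclusion–exclusion: 2412 − ⌊2412/7⌋ − ⌊2412/11⌋ − ⌊2412/19⌋ + ⌊2412/77⌋ + ⌊2412/133⌋ + ⌊2412/209⌋ − ⌊2412/1463⌋ = 1782.

1782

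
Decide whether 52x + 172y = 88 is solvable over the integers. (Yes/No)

Yes

gcd(52, 172): 172 = 3·52 + 16; 52 = 3·16 + 4; 16 = 4·4 + 0 → 4
4 divides 88, so a solution exists.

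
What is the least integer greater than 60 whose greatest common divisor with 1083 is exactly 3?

1083 = 3·361. Any x with gcd(x, 1083) = 3 is a multiple of 3, say 3s, with s coprime to 361.
Need s > 60/3, so s ≥ 21. First s ≥ 21 with gcd(s, 361) = 1 is s = 21. Thus x = 3·21 = 63.

63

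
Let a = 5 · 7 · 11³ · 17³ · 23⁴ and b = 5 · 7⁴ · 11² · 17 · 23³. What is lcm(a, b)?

max exponent per prime: 5 · 7⁴ · 11³ · 17³ · 23⁴ = 21968394966209615

21968394966209615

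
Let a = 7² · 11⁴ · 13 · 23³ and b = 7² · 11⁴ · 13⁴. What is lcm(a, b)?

249300837768983

max exponent per prime: 7² · 11⁴ · 13⁴ · 23³ = 249300837768983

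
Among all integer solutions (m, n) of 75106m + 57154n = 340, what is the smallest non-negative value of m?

121

gcd(75106, 57154) = 34 (Euclid: 75106 = 1·57154 + 17952; 57154 = 3·17952 + 3298; 17952 = 5·3298 + 1462; 3298 = 2·1462 + 374; 1462 = 3·374 + 340; 374 = 1·340 + 34; 340 = 10·34 + 0), and 34 | 340.
Extended Euclid: 75106·(-156) + 57154·(205) = 34. Scale by 10: m₀ = -1560.
General solution m = m₀ + 1681t; reducing mod 1681 gives m = 121 (and n = -159).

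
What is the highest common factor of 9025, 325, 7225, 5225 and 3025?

25

gcd(9025, 325): 9025 = 27·325 + 250; 325 = 1·250 + 75; 250 = 3·75 + 25; 75 = 3·25 + 0 → 25
gcd(25, 7225): 7225 = 289·25 + 0 → 25
gcd(25, 5225): 5225 = 209·25 + 0 → 25
gcd(25, 3025): 3025 = 121·25 + 0 → 25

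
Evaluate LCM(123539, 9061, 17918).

5338614346

123539 = 13² · 17 · 43; 9061 = 13 · 17 · 41; 17918 = 2 · 17² · 31
lcm takes max exponent of each prime: 2 · 13² · 17² · 31 · 41 · 43 = 5338614346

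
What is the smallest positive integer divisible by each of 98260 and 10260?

50407380

gcd first: 98260 = 9·10260 + 5920; 10260 = 1·5920 + 4340; 5920 = 1·4340 + 1580; 4340 = 2·1580 + 1180; 1580 = 1·1180 + 400; 1180 = 2·400 + 380; 400 = 1·380 + 20; 380 = 19·20 + 0 → gcd = 20
lcm = 98260·10260/gcd = 1008147600/20 = 50407380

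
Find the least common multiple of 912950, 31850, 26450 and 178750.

84600862596250

912950 = 2 · 5² · 19 · 31²; 31850 = 2 · 5² · 7² · 13; 26450 = 2 · 5² · 23²; 178750 = 2 · 5⁴ · 11 · 13
lcm takes max exponent of each prime: 2 · 5⁴ · 7² · 11 · 13 · 19 · 23² · 31² = 84600862596250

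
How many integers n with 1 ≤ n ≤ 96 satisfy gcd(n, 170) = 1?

170 = 2·5·17. Inclusion–exclusion on these primes:
96 − ⌊96/2⌋ − ⌊96/5⌋ − ⌊96/17⌋ + ⌊96/10⌋ + ⌊96/34⌋ + ⌊96/85⌋ − ⌊96/170⌋ = 36

36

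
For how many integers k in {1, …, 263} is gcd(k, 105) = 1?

121

Prime factors of 105: 3, 5, 7. Count integers ≤ 263 divisible by none of them.
By inclusion–exclusion: 263 − ⌊263/3⌋ − ⌊263/5⌋ − ⌊263/7⌋ + ⌊263/15⌋ + ⌊263/21⌋ + ⌊263/35⌋ − ⌊263/105⌋ = 121.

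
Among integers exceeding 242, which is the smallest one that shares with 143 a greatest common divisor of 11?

253

Multiples of 11 above 242: 11·23, 11·24, … . Need the cofactor coprime to 143/11 = 13.
Checking s = 23, 24, … the first with gcd(s, 13) = 1 is s = 23, giving 253.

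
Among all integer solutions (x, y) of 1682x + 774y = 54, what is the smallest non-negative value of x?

243

gcd(1682, 774) = 2 (Euclid: 1682 = 2·774 + 134; 774 = 5·134 + 104; 134 = 1·104 + 30; 104 = 3·30 + 14; 30 = 2·14 + 2; 14 = 7·2 + 0), and 2 | 54.
Extended Euclid: 1682·(52) + 774·(-113) = 2. Scale by 27: x₀ = 1404.
General solution x = x₀ + 387t; reducing mod 387 gives x = 243 (and y = -528).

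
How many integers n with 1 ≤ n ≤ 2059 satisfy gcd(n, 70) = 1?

706

Prime factors of 70: 2, 5, 7. Count integers ≤ 2059 divisible by none of them.
By inclusion–exclusion: 2059 − ⌊2059/2⌋ − ⌊2059/5⌋ − ⌊2059/7⌋ + ⌊2059/10⌋ + ⌊2059/14⌋ + ⌊2059/35⌋ − ⌊2059/70⌋ = 706.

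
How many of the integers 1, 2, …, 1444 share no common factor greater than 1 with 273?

Prime factors of 273: 3, 7, 13. Count integers ≤ 1444 divisible by none of them.
By inclusion–exclusion: 1444 − ⌊1444/3⌋ − ⌊1444/7⌋ − ⌊1444/13⌋ + ⌊1444/21⌋ + ⌊1444/39⌋ + ⌊1444/91⌋ − ⌊1444/273⌋ = 761.

761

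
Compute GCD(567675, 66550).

25

Euclid: 567675 = 8·66550 + 35275; 66550 = 1·35275 + 31275; 35275 = 1·31275 + 4000; 31275 = 7·4000 + 3275; 4000 = 1·3275 + 725; 3275 = 4·725 + 375; 725 = 1·375 + 350; 375 = 1·350 + 25; 350 = 14·25 + 0. Last nonzero remainder: 25.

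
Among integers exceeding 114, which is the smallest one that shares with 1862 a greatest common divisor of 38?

gcd(a, 1862) = 38 forces 38 | a; write a = 38s. Then gcd(38s, 38·49) = 38·gcd(s, 49), so need gcd(s, 49) = 1.
38s > 114 gives s ≥ 4. The least s ≥ 4 coprime to 49 is 4, so a = 38·4 = 152.

152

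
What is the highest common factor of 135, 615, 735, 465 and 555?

135 = 3³ · 5; 615 = 3 · 5 · 41; 735 = 3 · 5 · 7²; 465 = 3 · 5 · 31; 555 = 3 · 5 · 37
gcd takes min exponent of each prime: 3 · 5 = 15

15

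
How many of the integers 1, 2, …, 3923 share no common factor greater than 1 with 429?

2195

429 = 3·11·13. Inclusion–exclusion on these primes:
3923 − ⌊3923/3⌋ − ⌊3923/11⌋ − ⌊3923/13⌋ + ⌊3923/33⌋ + ⌊3923/39⌋ + ⌊3923/143⌋ − ⌊3923/429⌋ = 2195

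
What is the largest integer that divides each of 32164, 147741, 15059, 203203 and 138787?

32164 = 2² · 11 · 17 · 43; 147741 = 3 · 11³ · 37; 15059 = 11 · 37²; 203203 = 7² · 11 · 13 · 29; 138787 = 11² · 31 · 37
gcd takes min exponent of each prime: 11 = 11

11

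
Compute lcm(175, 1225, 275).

lcm(175, 1225) = 175·1225/gcd = 214375/175 = 1225
lcm(1225, 275) = 1225·275/gcd = 336875/25 = 13475

13475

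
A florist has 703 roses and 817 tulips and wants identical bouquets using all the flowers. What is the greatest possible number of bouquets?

19

Euclid: 817 = 1·703 + 114; 703 = 6·114 + 19; 114 = 6·19 + 0. Last nonzero remainder: 19.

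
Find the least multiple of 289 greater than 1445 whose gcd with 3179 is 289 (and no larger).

1734

gcd(k, 3179) = 289 forces 289 | k; write k = 289s. Then gcd(289s, 289·11) = 289·gcd(s, 11), so need gcd(s, 11) = 1.
289s > 1445 gives s ≥ 6. The least s ≥ 6 coprime to 11 is 6, so k = 289·6 = 1734.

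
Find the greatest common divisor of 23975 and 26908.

7

23975 = 5² · 7 · 137
26908 = 2² · 7 · 31²
Common: 7 = 7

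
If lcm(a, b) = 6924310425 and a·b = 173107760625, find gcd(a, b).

From gcd × lcm = ab: gcd = 173107760625 / 6924310425 = 25.

25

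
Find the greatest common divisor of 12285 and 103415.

65

12285 = 3³ · 5 · 7 · 13
103415 = 5 · 13 · 37 · 43
Common: 5 · 13 = 65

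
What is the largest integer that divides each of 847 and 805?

847 = 7 · 11²
805 = 5 · 7 · 23
Common: 7 = 7

7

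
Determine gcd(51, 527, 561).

17

gcd(51, 527): 527 = 10·51 + 17; 51 = 3·17 + 0 → 17
gcd(17, 561): 561 = 33·17 + 0 → 17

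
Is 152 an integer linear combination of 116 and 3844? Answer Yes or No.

Yes

gcd(116, 3844): 3844 = 33·116 + 16; 116 = 7·16 + 4; 16 = 4·4 + 0 → 4
4 divides 152, so a solution exists.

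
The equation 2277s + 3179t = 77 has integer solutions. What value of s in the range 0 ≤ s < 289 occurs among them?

229

gcd(2277, 3179) = 11 (Euclid: 3179 = 1·2277 + 902; 2277 = 2·902 + 473; 902 = 1·473 + 429; 473 = 1·429 + 44; 429 = 9·44 + 33; 44 = 1·33 + 11; 33 = 3·11 + 0), and 11 | 77.
Extended Euclid: 2277·(74) + 3179·(-53) = 11. Scale by 7: s₀ = 518.
General solution s = s₀ + 289k; reducing mod 289 gives s = 229 (and t = -164).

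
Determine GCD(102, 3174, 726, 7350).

6

gcd(102, 3174): 3174 = 31·102 + 12; 102 = 8·12 + 6; 12 = 2·6 + 0 → 6
gcd(6, 726): 726 = 121·6 + 0 → 6
gcd(6, 7350): 7350 = 1225·6 + 0 → 6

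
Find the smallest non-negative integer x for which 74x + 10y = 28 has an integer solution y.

Euclid: 74 = 7·10 + 4; 10 = 2·4 + 2; 4 = 2·2 + 0 → gcd = 2; 28 = 2·14.
Back-substitution yields 74·(-2) + 10·(15) = 2, so one solution is x = -2·14 = -28, y = 15·14 = 210.
Solutions in x differ by 10/2 = 5; the one in [0, 5) is -28 mod 5 = 2.

2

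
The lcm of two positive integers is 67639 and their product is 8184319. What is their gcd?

121

From gcd × lcm = pq: gcd = 8184319 / 67639 = 121.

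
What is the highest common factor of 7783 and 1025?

1

Euclid: 7783 = 7·1025 + 608; 1025 = 1·608 + 417; 608 = 1·417 + 191; 417 = 2·191 + 35; 191 = 5·35 + 16; 35 = 2·16 + 3; 16 = 5·3 + 1; 3 = 3·1 + 0. Last nonzero remainder: 1.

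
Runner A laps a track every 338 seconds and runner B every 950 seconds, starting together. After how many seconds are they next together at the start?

160550

338 = 2 · 13²; 950 = 2 · 5² · 19
max exponents: 2 · 5² · 13² · 19 = 160550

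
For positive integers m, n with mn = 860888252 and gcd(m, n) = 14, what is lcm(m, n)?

gcd·lcm = product, so lcm = 860888252/14 = 61492018.

61492018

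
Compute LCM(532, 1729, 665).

532 = 2² · 7 · 19; 1729 = 7 · 13 · 19; 665 = 5 · 7 · 19
lcm takes max exponent of each prime: 2² · 5 · 7 · 13 · 19 = 34580

34580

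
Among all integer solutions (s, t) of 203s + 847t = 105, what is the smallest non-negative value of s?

109

Euclid: 847 = 4·203 + 35; 203 = 5·35 + 28; 35 = 1·28 + 7; 28 = 4·7 + 0 → gcd = 7; 105 = 7·15.
Back-substitution yields 203·(-25) + 847·(6) = 7, so one solution is s = -25·15 = -375, t = 6·15 = 90.
Solutions in s differ by 847/7 = 121; the one in [0, 121) is -375 mod 121 = 109.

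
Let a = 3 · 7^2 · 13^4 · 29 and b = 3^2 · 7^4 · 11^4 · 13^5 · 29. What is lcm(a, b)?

max exponent per prime: 3^2 · 7^4 · 11^4 · 13^5 · 29 = 3406592371575393

3406592371575393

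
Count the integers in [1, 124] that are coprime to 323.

Prime factors of 323: 17, 19. Count integers ≤ 124 divisible by none of them.
By inclusion–exclusion: 124 − ⌊124/17⌋ − ⌊124/19⌋ + ⌊124/323⌋ = 111.

111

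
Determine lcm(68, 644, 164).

68 = 2² · 17; 644 = 2² · 7 · 23; 164 = 2² · 41
lcm takes max exponent of each prime: 2² · 7 · 17 · 23 · 41 = 448868

448868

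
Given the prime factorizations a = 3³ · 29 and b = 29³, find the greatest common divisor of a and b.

min exponent per shared prime: 29 = 29

29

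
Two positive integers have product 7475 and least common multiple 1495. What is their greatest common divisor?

gcd·lcm = product, so gcd = 7475/1495 = 5.

5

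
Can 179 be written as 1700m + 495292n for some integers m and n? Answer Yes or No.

gcd(1700, 495292): 495292 = 291·1700 + 592; 1700 = 2·592 + 516; 592 = 1·516 + 76; 516 = 6·76 + 60; 76 = 1·60 + 16; 60 = 3·16 + 12; 16 = 1·12 + 4; 12 = 3·4 + 0 → 4
4 does not divide 179, so a solution does not exist.

No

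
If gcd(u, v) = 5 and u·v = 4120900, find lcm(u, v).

For any two positive integers, gcd × lcm equals their product. Hence lcm = 4120900 / 5 = 824180.

824180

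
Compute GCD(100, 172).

Euclid: 172 = 1·100 + 72; 100 = 1·72 + 28; 72 = 2·28 + 16; 28 = 1·16 + 12; 16 = 1·12 + 4; 12 = 3·4 + 0. Last nonzero remainder: 4.

4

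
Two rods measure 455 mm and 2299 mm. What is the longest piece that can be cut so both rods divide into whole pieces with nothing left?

455 = 5 · 7 · 13
2299 = 11² · 19
Common: 1 = 1

1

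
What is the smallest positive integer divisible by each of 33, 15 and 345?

3795

33 = 3 · 11; 15 = 3 · 5; 345 = 3 · 5 · 23
lcm takes max exponent of each prime: 3 · 5 · 11 · 23 = 3795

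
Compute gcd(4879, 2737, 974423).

4879 = 7 · 17 · 41; 2737 = 7 · 17 · 23; 974423 = 17 · 31 · 43²
gcd takes min exponent of each prime: 17 = 17

17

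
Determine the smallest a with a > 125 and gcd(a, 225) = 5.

130

Multiples of 5 above 125: 5·26, 5·27, … . Need the cofactor coprime to 225/5 = 45.
Checking s = 26, 27, … the first with gcd(s, 45) = 1 is s = 26, giving 130.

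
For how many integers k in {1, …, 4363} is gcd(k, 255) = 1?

Prime factors of 255: 3, 5, 17. Count integers ≤ 4363 divisible by none of them.
By inclusion–exclusion: 4363 − ⌊4363/3⌋ − ⌊4363/5⌋ − ⌊4363/17⌋ + ⌊4363/15⌋ + ⌊4363/51⌋ + ⌊4363/85⌋ − ⌊4363/255⌋ = 2190.

2190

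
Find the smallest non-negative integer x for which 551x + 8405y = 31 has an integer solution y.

7261

Reduce mod 8405: 551x ≡ 31 (mod 8405). With g = gcd(551, 8405) = 1 dividing 31, divide through: 551x ≡ 31 (mod 8405).
Since gcd(551, 8405) = 1, x ≡ 31·(551)⁻¹ ≡ 7261 (mod 8405). Smallest non-negative: 7261.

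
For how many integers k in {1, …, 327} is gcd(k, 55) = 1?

55 = 5·11. Inclusion–exclusion on these primes:
327 − ⌊327/5⌋ − ⌊327/11⌋ + ⌊327/55⌋ = 238

238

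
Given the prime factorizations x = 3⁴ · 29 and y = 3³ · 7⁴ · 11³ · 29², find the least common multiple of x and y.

max exponent per prime: 3⁴ · 7⁴ · 11³ · 29² = 217696391451

217696391451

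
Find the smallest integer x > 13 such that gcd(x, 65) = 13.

26

65 = 13·5. Any x with gcd(x, 65) = 13 is a multiple of 13, say 13s, with s coprime to 5.
Need s > 13/13, so s ≥ 2. First s ≥ 2 with gcd(s, 5) = 1 is s = 2. Thus x = 13·2 = 26.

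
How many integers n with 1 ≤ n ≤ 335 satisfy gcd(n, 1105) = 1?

233

1105 = 5·13·17. Inclusion–exclusion on these primes:
335 − ⌊335/5⌋ − ⌊335/13⌋ − ⌊335/17⌋ + ⌊335/65⌋ + ⌊335/85⌋ + ⌊335/221⌋ − ⌊335/1105⌋ = 233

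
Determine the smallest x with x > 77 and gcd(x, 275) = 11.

275 = 11·25. Any x with gcd(x, 275) = 11 is a multiple of 11, say 11s, with s coprime to 25.
Need s > 77/11, so s ≥ 8. First s ≥ 8 with gcd(s, 25) = 1 is s = 8. Thus x = 11·8 = 88.

88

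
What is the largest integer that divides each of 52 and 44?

52 = 2² · 13
44 = 2² · 11
Common: 2² = 4

4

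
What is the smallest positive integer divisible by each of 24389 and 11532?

24389 = 29³; 11532 = 2² · 3 · 31²
max exponents: 2² · 3 · 29³ · 31² = 281253948

281253948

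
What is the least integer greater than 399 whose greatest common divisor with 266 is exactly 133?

665

Multiples of 133 above 399: 133·4, 133·5, … . Need the cofactor coprime to 266/133 = 2.
Checking s = 4, 5, … the first with gcd(s, 2) = 1 is s = 5, giving 665.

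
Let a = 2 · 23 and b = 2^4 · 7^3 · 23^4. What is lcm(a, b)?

max exponent per prime: 2^4 · 7^3 · 23^4 = 1535767408

1535767408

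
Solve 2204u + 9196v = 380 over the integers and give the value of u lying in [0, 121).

117

Euclid: 9196 = 4·2204 + 380; 2204 = 5·380 + 304; 380 = 1·304 + 76; 304 = 4·76 + 0 → gcd = 76; 380 = 76·5.
Back-substitution yields 2204·(-25) + 9196·(6) = 76, so one solution is u = -25·5 = -125, v = 6·5 = 30.
Solutions in u differ by 9196/76 = 121; the one in [0, 121) is -125 mod 121 = 117.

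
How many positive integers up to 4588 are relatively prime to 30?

Prime factors of 30: 2, 3, 5. Count integers ≤ 4588 divisible by none of them.
By inclusion–exclusion: 4588 − ⌊4588/2⌋ − ⌊4588/3⌋ − ⌊4588/5⌋ + ⌊4588/6⌋ + ⌊4588/10⌋ + ⌊4588/15⌋ − ⌊4588/30⌋ = 1223.

1223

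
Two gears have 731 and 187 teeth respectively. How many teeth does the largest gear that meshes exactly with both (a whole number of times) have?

Euclid: 731 = 3·187 + 170; 187 = 1·170 + 17; 170 = 10·17 + 0. Last nonzero remainder: 17.

17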